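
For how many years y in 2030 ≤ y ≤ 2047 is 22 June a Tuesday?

Day of week of June 22 in each year:
2030: Sat, 2031: Sun, 2032: Tue ✓, 2033: Wed, 2034: Thu, 2035: Fri, 2036: Sun, 2037: Mon, 2038: Tue ✓, 2039: Wed, 2040: Fri, 2041: Sat, 2042: Sun, 2043: Mon, 2044: Wed, 2045: Thu, 2046: Fri, 2047: Sat
Tuesdays: 2032, 2038.

2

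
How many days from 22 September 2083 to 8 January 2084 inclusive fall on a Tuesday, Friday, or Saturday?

47

22 September 2083 is a Wednesday.
The range spans 109 days (inclusive of both endpoints).
109 = 7 × 15 + 4, so there are 15 full weeks plus 4 extra days.
Each full week contributes 3 days from the set (Tue, Fri, Sat): 15 × 3 = 45.
The 4 extra days are Wed, Thu, Fri, Sat — 2 of them qualify.
Total: 45 + 2 = 47.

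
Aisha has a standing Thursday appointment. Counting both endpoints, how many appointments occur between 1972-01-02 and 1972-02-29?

8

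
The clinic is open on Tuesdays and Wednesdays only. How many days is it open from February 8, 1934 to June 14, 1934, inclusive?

February 8, 1934 is a Thursday.
That's 127 days from start to end, counting both.
127 = 7 × 18 + 1, so there are 18 full weeks plus 1 extra day.
Each full week contributes 2 days from the set (Tue, Wed): 18 × 2 = 36.
The 1 extra day is Thursday — none qualify.
Total: 36 + 0 = 36.

36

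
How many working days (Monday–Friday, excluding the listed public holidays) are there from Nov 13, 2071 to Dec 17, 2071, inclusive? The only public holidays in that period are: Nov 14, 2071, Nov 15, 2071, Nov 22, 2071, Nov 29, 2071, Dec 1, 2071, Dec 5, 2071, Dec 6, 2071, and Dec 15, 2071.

23 working days

Nov 13, 2071 is a Friday.
From Nov 13, 2071 to Dec 17, 2071 is 35 days inclusive.
35 = 7 × 5, so the span is exactly 5 full weeks.
Each full week contributes 5 weekdays (Mon–Fri): 5 × 5 = 25.
Holidays: Nov 14, 2071 (Sat); Nov 15, 2071 (Sun); Nov 22, 2071 (Sun); Nov 29, 2071 (Sun); Dec 1, 2071 (Tue); Dec 5, 2071 (Sat); Dec 6, 2071 (Sun); Dec 15, 2071 (Tue).
2 of the 8 holidays fall on weekdays; the rest are weekends and were already excluded.
Business days: 25 − 2 = 23.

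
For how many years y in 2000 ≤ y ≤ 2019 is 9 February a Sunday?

2

Day of week of February 9 in each year:
2000: Wed, 2001: Fri, 2002: Sat, 2003: Sun ✓, 2004: Mon, 2005: Wed, 2006: Thu, 2007: Fri, 2008: Sat, 2009: Mon, 2010: Tue, 2011: Wed, 2012: Thu, 2013: Sat, 2014: Sun ✓, 2015: Mon, 2016: Tue, 2017: Thu, 2018: Fri, 2019: Sat
Sundays: 2003, 2014.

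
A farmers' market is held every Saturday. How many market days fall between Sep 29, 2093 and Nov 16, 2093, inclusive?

7 Saturdays

Sep 29, 2093 is a Tuesday.
The range spans 49 days (inclusive of both endpoints).
49 = 7 × 7, so the span is exactly 7 full weeks.
Each full week contributes one Saturday: 7 so far.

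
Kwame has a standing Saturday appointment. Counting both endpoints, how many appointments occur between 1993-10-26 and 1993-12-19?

8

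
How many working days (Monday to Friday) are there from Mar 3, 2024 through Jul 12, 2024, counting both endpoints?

Mar 3, 2024 is a Sunday.
From Mar 3, 2024 to Jul 12, 2024 is 132 days inclusive.
132 = 7 × 18 + 6, so there are 18 full weeks plus 6 extra days.
Each full week contributes 5 weekdays (Mon–Fri): 18 × 5 = 90.
The 6 extra days are Sunday, Monday, Tuesday, Wednesday, Thursday, Friday — 5 of them qualify.
Total: 90 + 5 = 95.

95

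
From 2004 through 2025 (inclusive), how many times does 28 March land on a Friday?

3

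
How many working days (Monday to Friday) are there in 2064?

262

January 1, 2064 is a Tuesday.
That's 366 days from start to end, counting both.
366 = 7 × 52 + 2, so there are 52 full weeks plus 2 extra days.
Each full week contributes 5 weekdays (Mon–Fri): 52 × 5 = 260.
The 2 extra days are Tue, Wed — 2 of them qualify.
Total: 260 + 2 = 262.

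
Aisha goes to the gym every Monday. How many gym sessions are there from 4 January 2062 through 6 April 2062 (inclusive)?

13

4 January 2062 is a Wednesday.
That's 93 days from start to end, counting both.
93 = 7 × 13 + 2, so there are 13 full weeks plus 2 extra days.
Each full week contributes one Monday: 13 so far.
The 2 extra days are Wed, Thu — none qualify.
Total: 13 + 0 = 13.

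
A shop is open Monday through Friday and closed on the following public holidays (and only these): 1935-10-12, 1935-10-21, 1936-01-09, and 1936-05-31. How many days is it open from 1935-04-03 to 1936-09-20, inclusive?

381 working days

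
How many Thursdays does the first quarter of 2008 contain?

Jan 1, 2008 is a Tuesday.
That's 91 days from start to end, counting both.
91 = 7 × 13, so the span is exactly 13 full weeks.
Each full week contributes one Thursday: 13 so far.
Total: 13.

13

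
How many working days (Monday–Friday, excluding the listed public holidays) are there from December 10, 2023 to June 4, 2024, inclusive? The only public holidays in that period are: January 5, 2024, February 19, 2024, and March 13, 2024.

December 10, 2023 is a Sunday.
From December 10, 2023 to June 4, 2024 is 178 days inclusive.
178 = 7 × 25 + 3, so there are 25 full weeks plus 3 extra days.
Each full week contributes 5 weekdays (Mon–Fri): 25 × 5 = 125.
The 3 extra days are Sunday, Monday, Tuesday — 2 of them qualify.
Total: 125 + 2 = 127.
Holidays: January 5, 2024 (Fri); February 19, 2024 (Mon); March 13, 2024 (Wed).
All 3 holidays fall on weekdays, so subtract 3.
Business days: 127 − 3 = 124.

124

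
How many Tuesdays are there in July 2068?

Jul 1, 2068 is a Sunday.
From Jul 1, 2068 to Jul 31, 2068 is 31 days inclusive.
31 = 7 × 4 + 3, so there are 4 full weeks plus 3 extra days.
Each full week contributes one Tuesday: 4 so far.
The 3 extra days are Sunday, Monday, Tuesday — 1 of them qualifies.
Total: 4 + 1 = 5.

5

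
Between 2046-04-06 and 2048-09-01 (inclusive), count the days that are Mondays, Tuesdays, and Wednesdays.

2046-04-06 is a Friday.
The range spans 880 days (inclusive of both endpoints).
880 = 7 × 125 + 5, so there are 125 full weeks plus 5 extra days.
Each full week contributes 3 days from the set (Mon, Tue, Wed): 125 × 3 = 375.
The 5 extra days are Friday, Saturday, Sunday, Monday, Tuesday — 2 of them qualify.
Total: 375 + 2 = 377.

377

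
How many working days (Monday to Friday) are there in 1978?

260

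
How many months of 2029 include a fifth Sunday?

A month has five Sundays exactly when Sunday falls within its first (length − 28) days.
Jan: 31 days, starts Mon → 5 of Mon, Tue, Wed
Feb: 28 days, starts Thu → 5 of (none)
Mar: 31 days, starts Thu → 5 of Thu, Fri, Sat
Apr: 30 days, starts Sun → 5 of Sun, Mon ✓
May: 31 days, starts Tue → 5 of Tue, Wed, Thu
Jun: 30 days, starts Fri → 5 of Fri, Sat
Jul: 31 days, starts Sun → 5 of Sun, Mon, Tue ✓
Aug: 31 days, starts Wed → 5 of Wed, Thu, Fri
Sep: 30 days, starts Sat → 5 of Sat, Sun ✓
Oct: 31 days, starts Mon → 5 of Mon, Tue, Wed
Nov: 30 days, starts Thu → 5 of Thu, Fri
Dec: 31 days, starts Sat → 5 of Sat, Sun, Mon ✓
Months with five Sundays: Apr, Jul, Sep, Dec.

4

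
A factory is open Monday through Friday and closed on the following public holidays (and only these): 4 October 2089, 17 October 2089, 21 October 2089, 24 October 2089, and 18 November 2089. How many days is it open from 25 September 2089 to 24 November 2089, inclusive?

39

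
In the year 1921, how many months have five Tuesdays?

4

A month has five Tuesdays exactly when Tuesday falls within its first (length − 28) days.
Jan: 31 days, starts Sat → 5 of Sat, Sun, Mon
Feb: 28 days, starts Tue → 5 of (none)
Mar: 31 days, starts Tue → 5 of Tue, Wed, Thu ✓
Apr: 30 days, starts Fri → 5 of Fri, Sat
May: 31 days, starts Sun → 5 of Sun, Mon, Tue ✓
Jun: 30 days, starts Wed → 5 of Wed, Thu
Jul: 31 days, starts Fri → 5 of Fri, Sat, Sun
Aug: 31 days, starts Mon → 5 of Mon, Tue, Wed ✓
Sep: 30 days, starts Thu → 5 of Thu, Fri
Oct: 31 days, starts Sat → 5 of Sat, Sun, Mon
Nov: 30 days, starts Tue → 5 of Tue, Wed ✓
Dec: 31 days, starts Thu → 5 of Thu, Fri, Sat
Months with five Tuesdays: Mar, May, Aug, Nov.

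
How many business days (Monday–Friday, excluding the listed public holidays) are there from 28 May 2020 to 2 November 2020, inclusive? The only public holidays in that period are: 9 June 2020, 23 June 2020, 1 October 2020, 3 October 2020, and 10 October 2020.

28 May 2020 is a Thursday.
That's 159 days from start to end, counting both.
159 = 7 × 22 + 5, so there are 22 full weeks plus 5 extra days.
Each full week contributes 5 weekdays (Mon–Fri): 22 × 5 = 110.
The 5 extra days are Thursday, Friday, Saturday, Sunday, Monday — 3 of them qualify.
Total: 110 + 3 = 113.
Holidays: 9 June 2020 (Tue); 23 June 2020 (Tue); 1 October 2020 (Thu); 3 October 2020 (Sat); 10 October 2020 (Sat).
3 of the 5 holidays fall on weekdays; the rest are weekends and were already excluded.
Business days: 113 − 3 = 110.

110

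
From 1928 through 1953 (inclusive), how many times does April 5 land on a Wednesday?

4

Day of week of April 5 in each year:
1928: Thu, 1929: Fri, 1930: Sat, 1931: Sun, 1932: Tue, 1933: Wed ✓, 1934: Thu, 1935: Fri, 1936: Sun, 1937: Mon, 1938: Tue, 1939: Wed ✓, 1940: Fri, 1941: Sat, 1942: Sun, 1943: Mon, 1944: Wed ✓, 1945: Thu, 1946: Fri, 1947: Sat, 1948: Mon, 1949: Tue, 1950: Wed ✓, 1951: Thu, 1952: Sat, 1953: Sun
Wednesdays: 1933, 1939, 1944, 1950.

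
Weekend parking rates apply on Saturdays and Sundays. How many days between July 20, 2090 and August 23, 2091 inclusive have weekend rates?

July 20, 2090 is a Thursday.
From July 20, 2090 to August 23, 2091 is 400 days inclusive.
400 = 7 × 57 + 1, so there are 57 full weeks plus 1 extra day.
Each full week contributes 2 weekend days (Sat, Sun): 57 × 2 = 114.
The 1 extra day is Thu — none qualify.
Total: 114 + 0 = 114.

114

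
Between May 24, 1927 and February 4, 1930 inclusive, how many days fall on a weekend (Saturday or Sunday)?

May 24, 1927 is a Tuesday.
The range spans 988 days (inclusive of both endpoints).
988 = 7 × 141 + 1, so there are 141 full weeks plus 1 extra day.
Each full week contributes 2 weekend days (Sat, Sun): 141 × 2 = 282.
The 1 extra day is Tue — none qualify.
Total: 282 + 0 = 282.

282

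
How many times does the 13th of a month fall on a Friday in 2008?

The 13th falls on a Friday when the month's 13th has weekday Fri.
Jan 13 is Sun; Feb 13 is Wed; Mar 13 is Thu; Apr 13 is Sun; May 13 is Tue; Jun 13 is Fri ✓; Jul 13 is Sun; Aug 13 is Wed; Sep 13 is Sat; Oct 13 is Mon; Nov 13 is Thu; Dec 13 is Sat.
Friday the 13ths: Jun.

1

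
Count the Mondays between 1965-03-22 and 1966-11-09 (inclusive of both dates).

86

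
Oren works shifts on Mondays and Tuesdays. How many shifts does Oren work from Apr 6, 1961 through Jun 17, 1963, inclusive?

Apr 6, 1961 is a Thursday.
That's 803 days from start to end, counting both.
803 = 7 × 114 + 5, so there are 114 full weeks plus 5 extra days.
Each full week contributes 2 days from the set (Mon, Tue): 114 × 2 = 228.
The 5 extra days are Thursday, Friday, Saturday, Sunday, Monday — 1 of them qualifies.
Total: 228 + 1 = 229.

229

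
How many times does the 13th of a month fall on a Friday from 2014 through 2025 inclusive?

Friday-the-13ths by year:
2014: Jun
2015: Feb, Mar, Nov
2016: May
2017: Jan, Oct
2018: Apr, Jul
2019: Sep, Dec
2020: Mar, Nov
2021: Aug
2022: May
2023: Jan, Oct
2024: Sep, Dec
2025: Jun

20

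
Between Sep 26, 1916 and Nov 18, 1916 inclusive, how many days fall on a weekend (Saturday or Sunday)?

15

Sep 26, 1916 is a Tuesday.
From Sep 26, 1916 to Nov 18, 1916 is 54 days inclusive.
54 = 7 × 7 + 5, so there are 7 full weeks plus 5 extra days.
Each full week contributes 2 weekend days (Sat, Sun): 7 × 2 = 14.
The 5 extra days are Tuesday, Wednesday, Thursday, Friday, Saturday — 1 of them qualifies.
Total: 14 + 1 = 15.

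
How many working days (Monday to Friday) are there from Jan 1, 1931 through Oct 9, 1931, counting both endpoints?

Jan 1, 1931 is a Thursday.
That's 282 days from start to end, counting both.
282 = 7 × 40 + 2, so there are 40 full weeks plus 2 extra days.
Each full week contributes 5 weekdays (Mon–Fri): 40 × 5 = 200.
The 2 extra days are Thu, Fri — 2 of them qualify.
Total: 200 + 2 = 202.

202 weekdays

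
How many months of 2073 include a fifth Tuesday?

A month has five Tuesdays exactly when Tuesday falls within its first (length − 28) days.
Jan: 31 days, starts Sun → 5 of Sun, Mon, Tue ✓
Feb: 28 days, starts Wed → 5 of (none)
Mar: 31 days, starts Wed → 5 of Wed, Thu, Fri
Apr: 30 days, starts Sat → 5 of Sat, Sun
May: 31 days, starts Mon → 5 of Mon, Tue, Wed ✓
Jun: 30 days, starts Thu → 5 of Thu, Fri
Jul: 31 days, starts Sat → 5 of Sat, Sun, Mon
Aug: 31 days, starts Tue → 5 of Tue, Wed, Thu ✓
Sep: 30 days, starts Fri → 5 of Fri, Sat
Oct: 31 days, starts Sun → 5 of Sun, Mon, Tue ✓
Nov: 30 days, starts Wed → 5 of Wed, Thu
Dec: 31 days, starts Fri → 5 of Fri, Sat, Sun
Months with five Tuesdays: Jan, May, Aug, Oct.

4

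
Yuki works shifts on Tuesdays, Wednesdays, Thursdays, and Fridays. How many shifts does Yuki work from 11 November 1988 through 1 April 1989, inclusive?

81

11 November 1988 is a Friday.
From 11 November 1988 to 1 April 1989 is 142 days inclusive.
142 = 7 × 20 + 2, so there are 20 full weeks plus 2 extra days.
Each full week contributes 4 days from the set (Tue, Wed, Thu, Fri): 20 × 4 = 80.
The 2 extra days are Fri, Sat — 1 of them qualifies.
Total: 80 + 1 = 81.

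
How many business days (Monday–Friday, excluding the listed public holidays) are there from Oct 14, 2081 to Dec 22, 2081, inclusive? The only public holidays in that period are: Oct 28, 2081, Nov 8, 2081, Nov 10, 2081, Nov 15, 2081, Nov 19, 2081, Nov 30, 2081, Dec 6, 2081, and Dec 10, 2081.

46

Oct 14, 2081 is a Tuesday.
That's 70 days from start to end, counting both.
70 = 7 × 10, so the span is exactly 10 full weeks.
Each full week contributes 5 weekdays (Mon–Fri): 10 × 5 = 50.
Total: 50.
Holidays: Oct 28, 2081 (Tue); Nov 8, 2081 (Sat); Nov 10, 2081 (Mon); Nov 15, 2081 (Sat); Nov 19, 2081 (Wed); Nov 30, 2081 (Sun); Dec 6, 2081 (Sat); Dec 10, 2081 (Wed).
4 of the 8 holidays fall on weekdays; the rest are weekends and were already excluded.
Business days: 50 − 4 = 46.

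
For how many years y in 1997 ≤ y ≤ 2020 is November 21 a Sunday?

3

Day of week of November 21 in each year:
1997: Fri, 1998: Sat, 1999: Sun ✓, 2000: Tue, 2001: Wed, 2002: Thu, 2003: Fri, 2004: Sun ✓, 2005: Mon, 2006: Tue, 2007: Wed, 2008: Fri, 2009: Sat, 2010: Sun ✓, 2011: Mon, 2012: Wed, 2013: Thu, 2014: Fri, 2015: Sat, 2016: Mon, 2017: Tue, 2018: Wed, 2019: Thu, 2020: Sat
Sundays: 1999, 2004, 2010.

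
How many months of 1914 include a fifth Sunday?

4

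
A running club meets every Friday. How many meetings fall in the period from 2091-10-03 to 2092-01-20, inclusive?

2091-10-03 is a Wednesday.
The range spans 110 days (inclusive of both endpoints).
110 = 7 × 15 + 5, so there are 15 full weeks plus 5 extra days.
Each full week contributes one Friday: 15 so far.
The 5 extra days are Wednesday, Thursday, Friday, Saturday, Sunday — 1 of them qualifies.
Total: 15 + 1 = 16.

16 Fridays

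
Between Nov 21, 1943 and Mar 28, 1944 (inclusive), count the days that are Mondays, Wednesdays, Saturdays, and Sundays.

Nov 21, 1943 is a Sunday.
The range spans 129 days (inclusive of both endpoints).
129 = 7 × 18 + 3, so there are 18 full weeks plus 3 extra days.
Each full week contributes 4 days from the set (Mon, Wed, Sat, Sun): 18 × 4 = 72.
The 3 extra days are Sun, Mon, Tue — 2 of them qualify.
Total: 72 + 2 = 74.

74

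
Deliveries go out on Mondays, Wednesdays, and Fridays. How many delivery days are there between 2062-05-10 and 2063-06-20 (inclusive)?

175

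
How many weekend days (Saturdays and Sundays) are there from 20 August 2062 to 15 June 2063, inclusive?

85

20 August 2062 is a Sunday.
The range spans 300 days (inclusive of both endpoints).
300 = 7 × 42 + 6, so there are 42 full weeks plus 6 extra days.
Each full week contributes 2 weekend days (Sat, Sun): 42 × 2 = 84.
The 6 extra days are Sun, Mon, Tue, Wed, Thu, Fri — 1 of them qualifies.
Total: 84 + 1 = 85.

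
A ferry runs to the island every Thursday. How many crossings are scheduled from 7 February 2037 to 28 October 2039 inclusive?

142

7 February 2037 is a Saturday.
From 7 February 2037 to 28 October 2039 is 994 days inclusive.
994 = 7 × 142, so the span is exactly 142 full weeks.
Each full week contributes one Thursday: 142 so far.
Total: 142.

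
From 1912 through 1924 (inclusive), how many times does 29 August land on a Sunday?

2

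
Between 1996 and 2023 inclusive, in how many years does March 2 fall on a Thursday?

4

Day of week of March 2 in each year:
1996: Sat, 1997: Sun, 1998: Mon, 1999: Tue, 2000: Thu ✓, 2001: Fri, 2002: Sat, 2003: Sun, 2004: Tue, 2005: Wed, 2006: Thu ✓, 2007: Fri, 2008: Sun, 2009: Mon, 2010: Tue, 2011: Wed, 2012: Fri, 2013: Sat, 2014: Sun, 2015: Mon, 2016: Wed, 2017: Thu ✓, 2018: Fri, 2019: Sat, 2020: Mon, 2021: Tue, 2022: Wed, 2023: Thu ✓
Thursdays: 2000, 2006, 2017, 2023.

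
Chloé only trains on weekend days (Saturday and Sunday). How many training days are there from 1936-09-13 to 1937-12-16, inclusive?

131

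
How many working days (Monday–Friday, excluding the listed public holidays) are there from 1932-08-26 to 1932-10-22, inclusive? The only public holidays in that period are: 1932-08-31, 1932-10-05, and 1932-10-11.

1932-08-26 is a Friday.
That's 58 days from start to end, counting both.
58 = 7 × 8 + 2, so there are 8 full weeks plus 2 extra days.
Each full week contributes 5 weekdays (Mon–Fri): 8 × 5 = 40.
The 2 extra days are Friday, Saturday — 1 of them qualifies.
Total: 40 + 1 = 41.
Holidays: 1932-08-31 (Wed); 1932-10-05 (Wed); 1932-10-11 (Tue).
All 3 holidays fall on weekdays, so subtract 3.
Business days: 41 − 3 = 38.

38 working days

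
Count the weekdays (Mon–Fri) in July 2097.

23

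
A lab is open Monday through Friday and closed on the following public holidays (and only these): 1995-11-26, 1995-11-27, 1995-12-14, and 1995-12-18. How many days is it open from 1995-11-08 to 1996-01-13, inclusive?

1995-11-08 is a Wednesday.
From 1995-11-08 to 1996-01-13 is 67 days inclusive.
67 = 7 × 9 + 4, so there are 9 full weeks plus 4 extra days.
Each full week contributes 5 weekdays (Mon–Fri): 9 × 5 = 45.
The 4 extra days are Wed, Thu, Fri, Sat — 3 of them qualify.
Total: 45 + 3 = 48.
Holidays: 1995-11-26 (Sun); 1995-11-27 (Mon); 1995-12-14 (Thu); 1995-12-18 (Mon).
3 of the 4 holidays fall on weekdays; the rest are weekends and were already excluded.
Business days: 48 − 3 = 45.

45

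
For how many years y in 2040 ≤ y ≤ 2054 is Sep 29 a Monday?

Day of week of September 29 in each year:
2040: Sat, 2041: Sun, 2042: Mon ✓, 2043: Tue, 2044: Thu, 2045: Fri, 2046: Sat, 2047: Sun, 2048: Tue, 2049: Wed, 2050: Thu, 2051: Fri, 2052: Sun, 2053: Mon ✓, 2054: Tue
Mondays: 2042, 2053.

2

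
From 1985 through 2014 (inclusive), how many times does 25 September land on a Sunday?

4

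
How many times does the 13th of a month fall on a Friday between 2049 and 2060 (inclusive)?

19

Friday-the-13ths by year:
2049: Aug
2050: May
2051: Jan, Oct
2052: Sep, Dec
2053: Jun
2054: Feb, Mar, Nov
2055: Aug
2056: Oct
2057: Apr, Jul
2058: Sep, Dec
2059: Jun
2060: Feb, Aug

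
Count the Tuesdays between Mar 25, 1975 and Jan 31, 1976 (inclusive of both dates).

45 Tuesdays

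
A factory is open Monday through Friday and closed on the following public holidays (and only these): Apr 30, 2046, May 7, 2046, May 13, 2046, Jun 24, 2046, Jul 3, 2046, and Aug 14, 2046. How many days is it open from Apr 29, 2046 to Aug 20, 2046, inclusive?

77 working days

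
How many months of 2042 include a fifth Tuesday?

A month has five Tuesdays exactly when Tuesday falls within its first (length − 28) days.
Jan: 31 days, starts Wed → 5 of Wed, Thu, Fri
Feb: 28 days, starts Sat → 5 of (none)
Mar: 31 days, starts Sat → 5 of Sat, Sun, Mon
Apr: 30 days, starts Tue → 5 of Tue, Wed ✓
May: 31 days, starts Thu → 5 of Thu, Fri, Sat
Jun: 30 days, starts Sun → 5 of Sun, Mon
Jul: 31 days, starts Tue → 5 of Tue, Wed, Thu ✓
Aug: 31 days, starts Fri → 5 of Fri, Sat, Sun
Sep: 30 days, starts Mon → 5 of Mon, Tue ✓
Oct: 31 days, starts Wed → 5 of Wed, Thu, Fri
Nov: 30 days, starts Sat → 5 of Sat, Sun
Dec: 31 days, starts Mon → 5 of Mon, Tue, Wed ✓
Months with five Tuesdays: Apr, Jul, Sep, Dec.

4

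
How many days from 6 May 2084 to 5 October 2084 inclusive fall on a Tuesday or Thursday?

44

6 May 2084 is a Saturday.
From 6 May 2084 to 5 October 2084 is 153 days inclusive.
153 = 7 × 21 + 6, so there are 21 full weeks plus 6 extra days.
Each full week contributes 2 days from the set (Tue, Thu): 21 × 2 = 42.
The 6 extra days are Saturday, Sunday, Monday, Tuesday, Wednesday, Thursday — 2 of them qualify.
Total: 42 + 2 = 44.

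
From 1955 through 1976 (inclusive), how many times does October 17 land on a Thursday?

4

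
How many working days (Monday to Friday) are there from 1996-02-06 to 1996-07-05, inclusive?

1996-02-06 is a Tuesday.
From 1996-02-06 to 1996-07-05 is 151 days inclusive.
151 = 7 × 21 + 4, so there are 21 full weeks plus 4 extra days.
Each full week contributes 5 weekdays (Mon–Fri): 21 × 5 = 105.
The 4 extra days are Tuesday, Wednesday, Thursday, Friday — 4 of them qualify.
Total: 105 + 4 = 109.

109 weekdays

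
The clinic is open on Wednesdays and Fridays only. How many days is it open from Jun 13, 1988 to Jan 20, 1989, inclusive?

Jun 13, 1988 is a Monday.
From Jun 13, 1988 to Jan 20, 1989 is 222 days inclusive.
222 = 7 × 31 + 5, so there are 31 full weeks plus 5 extra days.
Each full week contributes 2 days from the set (Wed, Fri): 31 × 2 = 62.
The 5 extra days are Monday, Tuesday, Wednesday, Thursday, Friday — 2 of them qualify.
Total: 62 + 2 = 64.

64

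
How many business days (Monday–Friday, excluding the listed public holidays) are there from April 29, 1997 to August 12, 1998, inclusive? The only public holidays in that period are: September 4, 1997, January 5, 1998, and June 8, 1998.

334 business days

April 29, 1997 is a Tuesday.
The range spans 471 days (inclusive of both endpoints).
471 = 7 × 67 + 2, so there are 67 full weeks plus 2 extra days.
Each full week contributes 5 weekdays (Mon–Fri): 67 × 5 = 335.
The 2 extra days are Tue, Wed — 2 of them qualify.
Total: 335 + 2 = 337.
Holidays: September 4, 1997 (Thu); January 5, 1998 (Mon); June 8, 1998 (Mon).
All 3 holidays fall on weekdays, so subtract 3.
Business days: 337 − 3 = 334.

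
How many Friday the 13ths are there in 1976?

The 13th falls on a Friday when the month's 13th has weekday Fri.
Jan 13 is Tue; Feb 13 is Fri ✓; Mar 13 is Sat; Apr 13 is Tue; May 13 is Thu; Jun 13 is Sun; Jul 13 is Tue; Aug 13 is Fri ✓; Sep 13 is Mon; Oct 13 is Wed; Nov 13 is Sat; Dec 13 is Mon.
Friday the 13ths: Feb, Aug.

2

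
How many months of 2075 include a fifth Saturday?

4

A month has five Saturdays exactly when Saturday falls within its first (length − 28) days.
Jan: 31 days, starts Tue → 5 of Tue, Wed, Thu
Feb: 28 days, starts Fri → 5 of (none)
Mar: 31 days, starts Fri → 5 of Fri, Sat, Sun ✓
Apr: 30 days, starts Mon → 5 of Mon, Tue
May: 31 days, starts Wed → 5 of Wed, Thu, Fri
Jun: 30 days, starts Sat → 5 of Sat, Sun ✓
Jul: 31 days, starts Mon → 5 of Mon, Tue, Wed
Aug: 31 days, starts Thu → 5 of Thu, Fri, Sat ✓
Sep: 30 days, starts Sun → 5 of Sun, Mon
Oct: 31 days, starts Tue → 5 of Tue, Wed, Thu
Nov: 30 days, starts Fri → 5 of Fri, Sat ✓
Dec: 31 days, starts Sun → 5 of Sun, Mon, Tue
Months with five Saturdays: Mar, Jun, Aug, Nov.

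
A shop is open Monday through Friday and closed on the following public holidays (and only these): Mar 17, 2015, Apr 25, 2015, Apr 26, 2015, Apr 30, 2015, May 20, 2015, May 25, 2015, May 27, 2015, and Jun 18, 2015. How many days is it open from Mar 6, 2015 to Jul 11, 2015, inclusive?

85

Mar 6, 2015 is a Friday.
That's 128 days from start to end, counting both.
128 = 7 × 18 + 2, so there are 18 full weeks plus 2 extra days.
Each full week contributes 5 weekdays (Mon–Fri): 18 × 5 = 90.
The 2 extra days are Friday, Saturday — 1 of them qualifies.
Total: 90 + 1 = 91.
Holidays: Mar 17, 2015 (Tue); Apr 25, 2015 (Sat); Apr 26, 2015 (Sun); Apr 30, 2015 (Thu); May 20, 2015 (Wed); May 25, 2015 (Mon); May 27, 2015 (Wed); Jun 18, 2015 (Thu).
6 of the 8 holidays fall on weekdays; the rest are weekends and were already excluded.
Business days: 91 − 6 = 85.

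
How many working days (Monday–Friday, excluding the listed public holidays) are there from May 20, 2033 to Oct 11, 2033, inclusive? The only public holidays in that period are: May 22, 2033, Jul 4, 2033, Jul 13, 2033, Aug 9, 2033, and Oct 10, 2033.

May 20, 2033 is a Friday.
From May 20, 2033 to Oct 11, 2033 is 145 days inclusive.
145 = 7 × 20 + 5, so there are 20 full weeks plus 5 extra days.
Each full week contributes 5 weekdays (Mon–Fri): 20 × 5 = 100.
The 5 extra days are Friday, Saturday, Sunday, Monday, Tuesday — 3 of them qualify.
Total: 100 + 3 = 103.
Holidays: May 22, 2033 (Sun); Jul 4, 2033 (Mon); Jul 13, 2033 (Wed); Aug 9, 2033 (Tue); Oct 10, 2033 (Mon).
4 of the 5 holidays fall on weekdays; the rest are weekends and were already excluded.
Business days: 103 − 4 = 99.

99 working days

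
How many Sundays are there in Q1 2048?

13

January 1, 2048 is a Wednesday.
That's 91 days from start to end, counting both.
91 = 7 × 13, so the span is exactly 13 full weeks.
Each full week contributes one Sunday: 13 so far.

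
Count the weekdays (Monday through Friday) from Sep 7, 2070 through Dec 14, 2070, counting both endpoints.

70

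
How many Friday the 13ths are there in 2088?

2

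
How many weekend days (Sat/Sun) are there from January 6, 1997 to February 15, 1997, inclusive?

11

January 6, 1997 is a Monday.
From January 6, 1997 to February 15, 1997 is 41 days inclusive.
41 = 7 × 5 + 6, so there are 5 full weeks plus 6 extra days.
Each full week contributes 2 weekend days (Sat, Sun): 5 × 2 = 10.
The 6 extra days are Monday, Tuesday, Wednesday, Thursday, Friday, Saturday — 1 of them qualifies.
Total: 10 + 1 = 11.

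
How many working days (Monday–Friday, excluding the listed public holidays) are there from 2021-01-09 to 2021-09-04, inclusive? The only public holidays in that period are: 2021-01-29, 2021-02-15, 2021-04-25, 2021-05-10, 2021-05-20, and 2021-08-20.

165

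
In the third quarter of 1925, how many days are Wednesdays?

1 July 1925 is a Wednesday.
That's 92 days from start to end, counting both.
92 = 7 × 13 + 1, so there are 13 full weeks plus 1 extra day.
Each full week contributes one Wednesday: 13 so far.
The 1 extra day is Wed — 1 of them qualifies.
Total: 13 + 1 = 14.

14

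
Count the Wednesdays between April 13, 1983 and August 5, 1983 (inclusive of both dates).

April 13, 1983 is a Wednesday.
The range spans 115 days (inclusive of both endpoints).
115 = 7 × 16 + 3, so there are 16 full weeks plus 3 extra days.
Each full week contributes one Wednesday: 16 so far.
The 3 extra days are Wednesday, Thursday, Friday — 1 of them qualifies.
Total: 16 + 1 = 17.

17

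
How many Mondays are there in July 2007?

5

July 1, 2007 is a Sunday.
The range spans 31 days (inclusive of both endpoints).
31 = 7 × 4 + 3, so there are 4 full weeks plus 3 extra days.
Each full week contributes one Monday: 4 so far.
The 3 extra days are Sun, Mon, Tue — 1 of them qualifies.
Total: 4 + 1 = 5.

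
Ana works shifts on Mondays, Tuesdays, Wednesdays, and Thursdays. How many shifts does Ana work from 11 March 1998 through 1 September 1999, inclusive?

11 March 1998 is a Wednesday.
That's 540 days from start to end, counting both.
540 = 7 × 77 + 1, so there are 77 full weeks plus 1 extra day.
Each full week contributes 4 days from the set (Mon, Tue, Wed, Thu): 77 × 4 = 308.
The 1 extra day is Wed — 1 of them qualifies.
Total: 308 + 1 = 309.

309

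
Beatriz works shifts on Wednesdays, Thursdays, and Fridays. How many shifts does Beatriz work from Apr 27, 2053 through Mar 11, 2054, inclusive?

136

Apr 27, 2053 is a Sunday.
The range spans 319 days (inclusive of both endpoints).
319 = 7 × 45 + 4, so there are 45 full weeks plus 4 extra days.
Each full week contributes 3 days from the set (Wed, Thu, Fri): 45 × 3 = 135.
The 4 extra days are Sun, Mon, Tue, Wed — 1 of them qualifies.
Total: 135 + 1 = 136.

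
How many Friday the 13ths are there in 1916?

The 13th falls on a Friday when the month's 13th has weekday Fri.
Jan 13 is Thu; Feb 13 is Sun; Mar 13 is Mon; Apr 13 is Thu; May 13 is Sat; Jun 13 is Tue; Jul 13 is Thu; Aug 13 is Sun; Sep 13 is Wed; Oct 13 is Fri ✓; Nov 13 is Mon; Dec 13 is Wed.
Friday the 13ths: Oct.

1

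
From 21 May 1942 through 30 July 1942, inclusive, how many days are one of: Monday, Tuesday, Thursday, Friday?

41

21 May 1942 is a Thursday.
The range spans 71 days (inclusive of both endpoints).
71 = 7 × 10 + 1, so there are 10 full weeks plus 1 extra day.
Each full week contributes 4 days from the set (Mon, Tue, Thu, Fri): 10 × 4 = 40.
The 1 extra day is Thursday — 1 of them qualifies.
Total: 40 + 1 = 41.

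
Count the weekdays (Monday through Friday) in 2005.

January 1, 2005 is a Saturday.
The range spans 365 days (inclusive of both endpoints).
365 = 7 × 52 + 1, so there are 52 full weeks plus 1 extra day.
Each full week contributes 5 weekdays (Mon–Fri): 52 × 5 = 260.
The 1 extra day is Saturday — none qualify.
Total: 260 + 0 = 260.

260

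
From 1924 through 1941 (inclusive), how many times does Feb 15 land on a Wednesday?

Day of week of February 15 in each year:
1924: Fri, 1925: Sun, 1926: Mon, 1927: Tue, 1928: Wed ✓, 1929: Fri, 1930: Sat, 1931: Sun, 1932: Mon, 1933: Wed ✓, 1934: Thu, 1935: Fri, 1936: Sat, 1937: Mon, 1938: Tue, 1939: Wed ✓, 1940: Thu, 1941: Sat
Wednesdays: 1928, 1933, 1939.

3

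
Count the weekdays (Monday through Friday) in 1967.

260 weekdays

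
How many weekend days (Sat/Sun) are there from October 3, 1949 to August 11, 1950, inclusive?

October 3, 1949 is a Monday.
From October 3, 1949 to August 11, 1950 is 313 days inclusive.
313 = 7 × 44 + 5, so there are 44 full weeks plus 5 extra days.
Each full week contributes 2 weekend days (Sat, Sun): 44 × 2 = 88.
The 5 extra days are Monday, Tuesday, Wednesday, Thursday, Friday — none qualify.
Total: 88 + 0 = 88.

88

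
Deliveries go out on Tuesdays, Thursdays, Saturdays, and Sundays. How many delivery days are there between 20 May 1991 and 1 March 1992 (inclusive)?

164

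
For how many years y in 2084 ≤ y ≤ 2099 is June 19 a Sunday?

Day of week of June 19 in each year:
2084: Mon, 2085: Tue, 2086: Wed, 2087: Thu, 2088: Sat, 2089: Sun ✓, 2090: Mon, 2091: Tue, 2092: Thu, 2093: Fri, 2094: Sat, 2095: Sun ✓, 2096: Tue, 2097: Wed, 2098: Thu, 2099: Fri
Sundays: 2089, 2095.

2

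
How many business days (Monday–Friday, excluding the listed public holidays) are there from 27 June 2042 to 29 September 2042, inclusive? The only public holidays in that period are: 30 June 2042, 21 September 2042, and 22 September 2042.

65

27 June 2042 is a Friday.
The range spans 95 days (inclusive of both endpoints).
95 = 7 × 13 + 4, so there are 13 full weeks plus 4 extra days.
Each full week contributes 5 weekdays (Mon–Fri): 13 × 5 = 65.
The 4 extra days are Friday, Saturday, Sunday, Monday — 2 of them qualify.
Total: 65 + 2 = 67.
Holidays: 30 June 2042 (Mon); 21 September 2042 (Sun); 22 September 2042 (Mon).
2 of the 3 holidays fall on weekdays; the rest are weekends and were already excluded.
Business days: 67 − 2 = 65.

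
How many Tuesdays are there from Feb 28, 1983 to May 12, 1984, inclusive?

Feb 28, 1983 is a Monday.
From Feb 28, 1983 to May 12, 1984 is 440 days inclusive.
440 = 7 × 62 + 6, so there are 62 full weeks plus 6 extra days.
Each full week contributes one Tuesday: 62 so far.
The 6 extra days are Monday, Tuesday, Wednesday, Thursday, Friday, Saturday — 1 of them qualifies.
Total: 62 + 1 = 63.

63 Tuesdays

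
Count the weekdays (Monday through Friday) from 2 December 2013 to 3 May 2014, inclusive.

2 December 2013 is a Monday.
The range spans 153 days (inclusive of both endpoints).
153 = 7 × 21 + 6, so there are 21 full weeks plus 6 extra days.
Each full week contributes 5 weekdays (Mon–Fri): 21 × 5 = 105.
The 6 extra days are Monday, Tuesday, Wednesday, Thursday, Friday, Saturday — 5 of them qualify.
Total: 105 + 5 = 110.

110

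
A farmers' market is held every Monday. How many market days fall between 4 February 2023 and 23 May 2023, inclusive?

4 February 2023 is a Saturday.
The range spans 109 days (inclusive of both endpoints).
109 = 7 × 15 + 4, so there are 15 full weeks plus 4 extra days.
Each full week contributes one Monday: 15 so far.
The 4 extra days are Sat, Sun, Mon, Tue — 1 of them qualifies.
Total: 15 + 1 = 16.

16 Mondays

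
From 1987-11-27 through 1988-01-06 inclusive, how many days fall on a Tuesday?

1987-11-27 is a Friday.
From 1987-11-27 to 1988-01-06 is 41 days inclusive.
41 = 7 × 5 + 6, so there are 5 full weeks plus 6 extra days.
Each full week contributes one Tuesday: 5 so far.
The 6 extra days are Fri, Sat, Sun, Mon, Tue, Wed — 1 of them qualifies.
Total: 5 + 1 = 6.

6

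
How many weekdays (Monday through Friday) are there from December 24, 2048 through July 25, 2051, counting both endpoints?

December 24, 2048 is a Thursday.
The range spans 944 days (inclusive of both endpoints).
944 = 7 × 134 + 6, so there are 134 full weeks plus 6 extra days.
Each full week contributes 5 weekdays (Mon–Fri): 134 × 5 = 670.
The 6 extra days are Thursday, Friday, Saturday, Sunday, Monday, Tuesday — 4 of them qualify.
Total: 670 + 4 = 674.

674 weekdays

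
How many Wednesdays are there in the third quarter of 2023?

2023-07-01 is a Saturday.
That's 92 days from start to end, counting both.
92 = 7 × 13 + 1, so there are 13 full weeks plus 1 extra day.
Each full week contributes one Wednesday: 13 so far.
The 1 extra day is Saturday — none qualify.
Total: 13 + 0 = 13.

13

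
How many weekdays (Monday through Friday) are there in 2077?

1 January 2077 is a Friday.
From 1 January 2077 to 31 December 2077 is 365 days inclusive.
365 = 7 × 52 + 1, so there are 52 full weeks plus 1 extra day.
Each full week contributes 5 weekdays (Mon–Fri): 52 × 5 = 260.
The 1 extra day is Friday — 1 of them qualifies.
Total: 260 + 1 = 261.

261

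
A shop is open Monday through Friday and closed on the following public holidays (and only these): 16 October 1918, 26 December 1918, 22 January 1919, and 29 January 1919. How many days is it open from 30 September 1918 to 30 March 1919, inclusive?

126

30 September 1918 is a Monday.
The range spans 182 days (inclusive of both endpoints).
182 = 7 × 26, so the span is exactly 26 full weeks.
Each full week contributes 5 weekdays (Mon–Fri): 26 × 5 = 130.
Holidays: 16 October 1918 (Wed); 26 December 1918 (Thu); 22 January 1919 (Wed); 29 January 1919 (Wed).
All 4 holidays fall on weekdays, so subtract 4.
Business days: 130 − 4 = 126.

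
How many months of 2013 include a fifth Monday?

A month has five Mondays exactly when Monday falls within its first (length − 28) days.
Jan: 31 days, starts Tue → 5 of Tue, Wed, Thu
Feb: 28 days, starts Fri → 5 of (none)
Mar: 31 days, starts Fri → 5 of Fri, Sat, Sun
Apr: 30 days, starts Mon → 5 of Mon, Tue ✓
May: 31 days, starts Wed → 5 of Wed, Thu, Fri
Jun: 30 days, starts Sat → 5 of Sat, Sun
Jul: 31 days, starts Mon → 5 of Mon, Tue, Wed ✓
Aug: 31 days, starts Thu → 5 of Thu, Fri, Sat
Sep: 30 days, starts Sun → 5 of Sun, Mon ✓
Oct: 31 days, starts Tue → 5 of Tue, Wed, Thu
Nov: 30 days, starts Fri → 5 of Fri, Sat
Dec: 31 days, starts Sun → 5 of Sun, Mon, Tue ✓
Months with five Mondays: Apr, Jul, Sep, Dec.

4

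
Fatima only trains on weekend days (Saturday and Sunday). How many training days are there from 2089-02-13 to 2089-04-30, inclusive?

2089-02-13 is a Sunday.
From 2089-02-13 to 2089-04-30 is 77 days inclusive.
77 = 7 × 11, so the span is exactly 11 full weeks.
Each full week contributes 2 weekend days (Sat, Sun): 11 × 2 = 22.

22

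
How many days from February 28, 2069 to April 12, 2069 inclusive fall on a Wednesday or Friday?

February 28, 2069 is a Thursday.
That's 44 days from start to end, counting both.
44 = 7 × 6 + 2, so there are 6 full weeks plus 2 extra days.
Each full week contributes 2 days from the set (Wed, Fri): 6 × 2 = 12.
The 2 extra days are Thursday, Friday — 1 of them qualifies.
Total: 12 + 1 = 13.

13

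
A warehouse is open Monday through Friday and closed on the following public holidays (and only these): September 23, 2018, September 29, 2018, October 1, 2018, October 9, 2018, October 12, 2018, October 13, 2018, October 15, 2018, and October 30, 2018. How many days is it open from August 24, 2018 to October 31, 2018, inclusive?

44

August 24, 2018 is a Friday.
The range spans 69 days (inclusive of both endpoints).
69 = 7 × 9 + 6, so there are 9 full weeks plus 6 extra days.
Each full week contributes 5 weekdays (Mon–Fri): 9 × 5 = 45.
The 6 extra days are Friday, Saturday, Sunday, Monday, Tuesday, Wednesday — 4 of them qualify.
Total: 45 + 4 = 49.
Holidays: September 23, 2018 (Sun); September 29, 2018 (Sat); October 1, 2018 (Mon); October 9, 2018 (Tue); October 12, 2018 (Fri); October 13, 2018 (Sat); October 15, 2018 (Mon); October 30, 2018 (Tue).
5 of the 8 holidays fall on weekdays; the rest are weekends and were already excluded.
Business days: 49 − 5 = 44.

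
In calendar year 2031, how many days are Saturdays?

52

1 January 2031 is a Wednesday.
From 1 January 2031 to 31 December 2031 is 365 days inclusive.
365 = 7 × 52 + 1, so there are 52 full weeks plus 1 extra day.
Each full week contributes one Saturday: 52 so far.
The 1 extra day is Wed — none qualify.
Total: 52 + 0 = 52.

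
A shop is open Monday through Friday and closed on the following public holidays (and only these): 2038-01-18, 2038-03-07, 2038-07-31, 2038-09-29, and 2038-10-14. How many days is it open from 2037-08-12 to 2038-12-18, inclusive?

2037-08-12 is a Wednesday.
That's 494 days from start to end, counting both.
494 = 7 × 70 + 4, so there are 70 full weeks plus 4 extra days.
Each full week contributes 5 weekdays (Mon–Fri): 70 × 5 = 350.
The 4 extra days are Wed, Thu, Fri, Sat — 3 of them qualify.
Total: 350 + 3 = 353.
Holidays: 2038-01-18 (Mon); 2038-03-07 (Sun); 2038-07-31 (Sat); 2038-09-29 (Wed); 2038-10-14 (Thu).
3 of the 5 holidays fall on weekdays; the rest are weekends and were already excluded.
Business days: 353 − 3 = 350.

350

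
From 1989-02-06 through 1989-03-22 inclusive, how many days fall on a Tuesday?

7 Tuesdays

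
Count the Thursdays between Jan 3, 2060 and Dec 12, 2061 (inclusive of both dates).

101 Thursdays

Jan 3, 2060 is a Saturday.
That's 710 days from start to end, counting both.
710 = 7 × 101 + 3, so there are 101 full weeks plus 3 extra days.
Each full week contributes one Thursday: 101 so far.
The 3 extra days are Saturday, Sunday, Monday — none qualify.
Total: 101 + 0 = 101.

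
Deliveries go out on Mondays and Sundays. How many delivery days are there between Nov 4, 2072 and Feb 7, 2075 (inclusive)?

Nov 4, 2072 is a Friday.
From Nov 4, 2072 to Feb 7, 2075 is 826 days inclusive.
826 = 7 × 118, so the span is exactly 118 full weeks.
Each full week contributes 2 days from the set (Mon, Sun): 118 × 2 = 236.

236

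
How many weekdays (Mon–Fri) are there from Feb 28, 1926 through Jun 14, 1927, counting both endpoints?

337 weekdays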